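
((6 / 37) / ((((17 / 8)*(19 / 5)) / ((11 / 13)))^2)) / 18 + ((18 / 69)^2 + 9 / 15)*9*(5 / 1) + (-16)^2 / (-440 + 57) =11655447414497375 / 396523722002577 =29.39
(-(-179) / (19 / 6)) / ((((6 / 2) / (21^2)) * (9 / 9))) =157878 / 19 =8309.37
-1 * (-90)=90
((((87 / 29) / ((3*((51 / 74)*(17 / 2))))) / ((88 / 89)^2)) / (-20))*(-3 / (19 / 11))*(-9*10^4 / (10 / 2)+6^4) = -76493097 / 302005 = -253.28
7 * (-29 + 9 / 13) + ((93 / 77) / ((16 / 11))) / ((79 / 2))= -11395015 / 57512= -198.13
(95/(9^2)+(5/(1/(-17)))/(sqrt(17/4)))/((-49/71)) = -6745/3969+710*sqrt(17)/49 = 58.04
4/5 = 0.80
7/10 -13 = -123/10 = -12.30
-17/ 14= -1.21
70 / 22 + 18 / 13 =653 / 143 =4.57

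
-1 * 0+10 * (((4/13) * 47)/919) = 1880/11947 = 0.16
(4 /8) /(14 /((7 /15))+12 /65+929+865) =65 /237144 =0.00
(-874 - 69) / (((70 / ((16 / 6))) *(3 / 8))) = -30176 / 315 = -95.80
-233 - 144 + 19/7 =-374.29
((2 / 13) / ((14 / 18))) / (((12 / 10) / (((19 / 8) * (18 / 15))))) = 171 / 364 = 0.47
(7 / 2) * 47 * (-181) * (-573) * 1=17060788.50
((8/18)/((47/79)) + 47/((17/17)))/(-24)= -1.99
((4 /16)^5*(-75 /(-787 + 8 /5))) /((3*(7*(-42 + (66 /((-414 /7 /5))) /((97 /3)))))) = -278875 /2648430124032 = -0.00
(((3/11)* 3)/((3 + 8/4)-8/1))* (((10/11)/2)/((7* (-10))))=3/1694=0.00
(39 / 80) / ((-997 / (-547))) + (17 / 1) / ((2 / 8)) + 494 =44846453 / 79760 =562.27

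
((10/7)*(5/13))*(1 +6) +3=89/13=6.85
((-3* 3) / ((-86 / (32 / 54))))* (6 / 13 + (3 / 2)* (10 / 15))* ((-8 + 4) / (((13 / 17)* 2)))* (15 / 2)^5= -81759375 / 14534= -5625.39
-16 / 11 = -1.45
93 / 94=0.99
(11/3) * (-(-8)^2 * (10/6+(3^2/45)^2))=-400.50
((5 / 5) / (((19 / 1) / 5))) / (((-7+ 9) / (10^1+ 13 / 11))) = 615 / 418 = 1.47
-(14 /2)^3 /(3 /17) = -5831 /3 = -1943.67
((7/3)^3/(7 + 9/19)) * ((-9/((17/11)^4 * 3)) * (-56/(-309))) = -2671631116/16491304971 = -0.16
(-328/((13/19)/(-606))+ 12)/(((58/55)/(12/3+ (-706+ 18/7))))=-508501350720/2639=-192687135.55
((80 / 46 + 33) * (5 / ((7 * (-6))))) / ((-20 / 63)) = 2397 / 184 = 13.03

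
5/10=1/2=0.50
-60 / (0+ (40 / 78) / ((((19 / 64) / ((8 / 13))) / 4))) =-28899 / 2048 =-14.11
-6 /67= -0.09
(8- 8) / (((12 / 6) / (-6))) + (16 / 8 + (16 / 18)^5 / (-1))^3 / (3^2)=621305555437000 / 1853020188851841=0.34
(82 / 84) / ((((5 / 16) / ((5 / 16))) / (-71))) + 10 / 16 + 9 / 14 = -1633 / 24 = -68.04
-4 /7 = -0.57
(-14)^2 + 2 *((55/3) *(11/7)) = 5326/21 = 253.62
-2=-2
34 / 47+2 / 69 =2440 / 3243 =0.75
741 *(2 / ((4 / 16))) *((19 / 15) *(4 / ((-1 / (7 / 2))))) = -525616 / 5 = -105123.20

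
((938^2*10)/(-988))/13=-2199610/3211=-685.02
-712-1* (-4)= -708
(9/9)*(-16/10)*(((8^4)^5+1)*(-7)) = 64563604257983430712/5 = 12912720851596686142.40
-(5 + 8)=-13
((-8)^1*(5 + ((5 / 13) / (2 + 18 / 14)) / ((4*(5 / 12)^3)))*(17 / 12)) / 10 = -686783 / 112125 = -6.13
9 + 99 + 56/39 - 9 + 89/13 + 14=4730/39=121.28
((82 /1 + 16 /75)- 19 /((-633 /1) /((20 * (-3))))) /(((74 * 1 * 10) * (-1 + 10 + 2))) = 636263 /64407750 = 0.01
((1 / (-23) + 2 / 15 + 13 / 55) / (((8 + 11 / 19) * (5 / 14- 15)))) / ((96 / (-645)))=3540061 / 202895880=0.02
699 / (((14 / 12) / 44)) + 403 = 187357 / 7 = 26765.29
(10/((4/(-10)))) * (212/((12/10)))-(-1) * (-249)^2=172753/3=57584.33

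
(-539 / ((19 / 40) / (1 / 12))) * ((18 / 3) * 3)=-32340 / 19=-1702.11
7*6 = 42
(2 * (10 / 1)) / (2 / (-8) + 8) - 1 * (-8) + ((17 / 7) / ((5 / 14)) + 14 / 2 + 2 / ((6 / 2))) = 11647 / 465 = 25.05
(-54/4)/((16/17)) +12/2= -267/32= -8.34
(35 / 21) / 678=5 / 2034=0.00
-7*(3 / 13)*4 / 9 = -28 / 39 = -0.72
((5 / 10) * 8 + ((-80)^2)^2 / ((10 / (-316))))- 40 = -1294336036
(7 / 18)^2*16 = 2.42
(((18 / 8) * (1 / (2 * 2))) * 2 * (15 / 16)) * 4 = 135 / 32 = 4.22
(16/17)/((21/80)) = 1280/357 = 3.59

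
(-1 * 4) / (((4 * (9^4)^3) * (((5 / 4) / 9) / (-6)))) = 8 / 52301766015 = 0.00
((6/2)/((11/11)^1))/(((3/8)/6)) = 48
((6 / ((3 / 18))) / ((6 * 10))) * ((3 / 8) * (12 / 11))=0.25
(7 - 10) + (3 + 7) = 7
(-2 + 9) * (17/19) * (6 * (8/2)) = 2856/19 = 150.32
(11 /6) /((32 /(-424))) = -583 /24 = -24.29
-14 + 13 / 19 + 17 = 70 / 19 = 3.68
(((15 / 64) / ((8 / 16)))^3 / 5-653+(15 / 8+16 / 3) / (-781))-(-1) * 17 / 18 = -150182906497 / 230326272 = -652.04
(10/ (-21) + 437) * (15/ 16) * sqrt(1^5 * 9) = 137505/ 112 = 1227.72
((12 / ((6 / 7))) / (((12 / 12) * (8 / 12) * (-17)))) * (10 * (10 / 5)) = -420 / 17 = -24.71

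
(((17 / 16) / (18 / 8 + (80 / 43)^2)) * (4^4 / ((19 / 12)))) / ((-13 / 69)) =-1665697536 / 10433527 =-159.65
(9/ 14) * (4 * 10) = 180/ 7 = 25.71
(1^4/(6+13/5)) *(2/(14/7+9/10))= 100/1247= 0.08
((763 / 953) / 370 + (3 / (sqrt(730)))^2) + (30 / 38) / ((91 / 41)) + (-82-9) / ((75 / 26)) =-10406406354577 / 333790322775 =-31.18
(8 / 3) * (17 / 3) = 136 / 9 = 15.11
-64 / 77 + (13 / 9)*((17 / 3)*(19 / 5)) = 314683 / 10395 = 30.27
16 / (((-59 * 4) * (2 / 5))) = -10 / 59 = -0.17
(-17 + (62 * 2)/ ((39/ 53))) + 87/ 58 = 11935/ 78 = 153.01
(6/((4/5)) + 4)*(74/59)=851/59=14.42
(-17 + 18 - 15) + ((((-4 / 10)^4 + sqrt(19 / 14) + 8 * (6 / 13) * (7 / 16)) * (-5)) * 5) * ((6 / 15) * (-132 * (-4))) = -14829.41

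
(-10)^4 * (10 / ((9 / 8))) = 800000 / 9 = 88888.89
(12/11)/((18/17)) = 34/33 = 1.03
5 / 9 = 0.56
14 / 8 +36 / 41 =431 / 164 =2.63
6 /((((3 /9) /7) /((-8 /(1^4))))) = -1008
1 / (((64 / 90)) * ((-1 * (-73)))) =45 / 2336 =0.02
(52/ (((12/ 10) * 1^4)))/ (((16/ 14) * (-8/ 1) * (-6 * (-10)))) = -91/ 1152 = -0.08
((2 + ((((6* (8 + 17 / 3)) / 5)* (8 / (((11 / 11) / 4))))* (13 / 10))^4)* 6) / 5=507761770659022476 / 1953125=259974026577.42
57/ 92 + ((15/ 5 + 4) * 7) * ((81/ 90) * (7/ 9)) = 16063/ 460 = 34.92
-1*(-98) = 98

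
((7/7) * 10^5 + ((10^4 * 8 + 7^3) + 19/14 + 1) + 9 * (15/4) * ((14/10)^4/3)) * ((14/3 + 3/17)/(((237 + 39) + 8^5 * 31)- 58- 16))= 155945923211/181357785000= 0.86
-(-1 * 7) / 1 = 7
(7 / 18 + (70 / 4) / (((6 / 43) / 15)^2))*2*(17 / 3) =247535351 / 108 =2291993.99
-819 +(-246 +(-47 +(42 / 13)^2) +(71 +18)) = -1012.56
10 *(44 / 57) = 440 / 57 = 7.72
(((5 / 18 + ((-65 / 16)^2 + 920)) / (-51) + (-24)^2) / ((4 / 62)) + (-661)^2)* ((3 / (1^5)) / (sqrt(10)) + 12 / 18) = 104711173097 / 352512 + 104711173097* sqrt(10) / 783360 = 719742.26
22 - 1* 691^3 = -329939349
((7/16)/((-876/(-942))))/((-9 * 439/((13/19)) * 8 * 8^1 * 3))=-14287/33669347328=-0.00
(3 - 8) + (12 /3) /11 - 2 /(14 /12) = -489 /77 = -6.35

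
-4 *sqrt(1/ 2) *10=-20 *sqrt(2)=-28.28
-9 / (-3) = 3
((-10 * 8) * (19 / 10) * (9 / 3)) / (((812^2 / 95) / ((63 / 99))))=-5415 / 129514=-0.04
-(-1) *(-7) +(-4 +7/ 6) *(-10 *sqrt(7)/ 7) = -7 +85 *sqrt(7)/ 21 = 3.71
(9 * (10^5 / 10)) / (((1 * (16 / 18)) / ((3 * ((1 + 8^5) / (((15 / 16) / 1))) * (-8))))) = -84937248000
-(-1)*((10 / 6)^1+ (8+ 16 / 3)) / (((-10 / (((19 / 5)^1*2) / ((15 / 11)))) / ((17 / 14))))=-3553 / 350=-10.15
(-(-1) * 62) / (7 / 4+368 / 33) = 8184 / 1703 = 4.81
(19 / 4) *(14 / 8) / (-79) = -133 / 1264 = -0.11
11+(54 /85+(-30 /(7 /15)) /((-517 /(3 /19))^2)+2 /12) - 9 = 965200698487 /344474044530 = 2.80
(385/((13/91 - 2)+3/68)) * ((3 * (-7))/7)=549780/863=637.06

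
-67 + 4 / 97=-6495 / 97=-66.96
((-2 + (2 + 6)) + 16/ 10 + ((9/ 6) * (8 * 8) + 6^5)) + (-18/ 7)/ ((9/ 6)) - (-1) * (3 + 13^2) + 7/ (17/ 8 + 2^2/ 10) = 28466146/ 3535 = 8052.66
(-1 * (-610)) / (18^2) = 305 / 162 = 1.88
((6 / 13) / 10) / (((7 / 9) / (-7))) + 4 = 233 / 65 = 3.58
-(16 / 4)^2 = -16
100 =100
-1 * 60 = -60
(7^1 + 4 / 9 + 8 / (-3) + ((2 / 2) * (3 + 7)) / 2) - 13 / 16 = 1291 / 144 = 8.97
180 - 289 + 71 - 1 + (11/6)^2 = -1283/36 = -35.64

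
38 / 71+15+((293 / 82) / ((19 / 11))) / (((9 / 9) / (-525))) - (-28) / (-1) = -121516155 / 110618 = -1098.52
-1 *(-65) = 65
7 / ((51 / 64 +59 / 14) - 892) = -3136 / 397371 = -0.01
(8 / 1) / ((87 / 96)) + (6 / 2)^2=517 / 29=17.83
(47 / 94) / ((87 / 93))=31 / 58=0.53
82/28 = 41/14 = 2.93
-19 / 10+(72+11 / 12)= 71.02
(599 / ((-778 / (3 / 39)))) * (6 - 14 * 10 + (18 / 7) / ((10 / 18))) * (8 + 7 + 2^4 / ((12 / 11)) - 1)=116627696 / 530985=219.64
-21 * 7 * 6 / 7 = -126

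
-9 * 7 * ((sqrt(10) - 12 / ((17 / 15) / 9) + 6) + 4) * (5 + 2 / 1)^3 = 31333050 / 17 - 21609 * sqrt(10) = 1774786.93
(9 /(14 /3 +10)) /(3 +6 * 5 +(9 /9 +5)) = 9 /572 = 0.02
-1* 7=-7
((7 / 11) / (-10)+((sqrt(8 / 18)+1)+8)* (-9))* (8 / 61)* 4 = -2512 / 55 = -45.67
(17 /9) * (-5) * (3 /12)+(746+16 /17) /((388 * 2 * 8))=-1064179 /474912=-2.24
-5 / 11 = -0.45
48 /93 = 16 /31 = 0.52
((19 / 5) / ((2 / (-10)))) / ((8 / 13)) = -247 / 8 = -30.88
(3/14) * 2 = 3/7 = 0.43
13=13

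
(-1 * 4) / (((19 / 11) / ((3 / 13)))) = -132 / 247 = -0.53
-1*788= -788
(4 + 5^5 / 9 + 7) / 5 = 71.64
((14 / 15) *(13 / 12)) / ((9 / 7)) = 637 / 810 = 0.79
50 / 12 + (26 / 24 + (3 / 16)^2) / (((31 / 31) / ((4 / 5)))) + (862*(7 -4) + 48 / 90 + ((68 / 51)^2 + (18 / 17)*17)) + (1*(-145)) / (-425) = 2611.71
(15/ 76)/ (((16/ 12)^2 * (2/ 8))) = 135/ 304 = 0.44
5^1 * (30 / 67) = 150 / 67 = 2.24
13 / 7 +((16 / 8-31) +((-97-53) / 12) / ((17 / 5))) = -7335 / 238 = -30.82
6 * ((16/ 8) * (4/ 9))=16/ 3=5.33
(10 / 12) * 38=95 / 3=31.67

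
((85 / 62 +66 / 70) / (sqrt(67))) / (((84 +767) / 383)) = 1923043 * sqrt(67) / 123726890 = 0.13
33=33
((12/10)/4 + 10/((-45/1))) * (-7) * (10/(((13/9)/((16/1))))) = -784/13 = -60.31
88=88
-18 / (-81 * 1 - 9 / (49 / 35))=7 / 34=0.21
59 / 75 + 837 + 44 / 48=251611 / 300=838.70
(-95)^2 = 9025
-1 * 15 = -15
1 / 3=0.33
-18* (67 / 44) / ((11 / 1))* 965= -581895 / 242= -2404.52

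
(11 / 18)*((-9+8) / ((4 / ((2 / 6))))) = -11 / 216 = -0.05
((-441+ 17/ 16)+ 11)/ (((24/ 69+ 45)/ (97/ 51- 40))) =306700607/ 851088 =360.36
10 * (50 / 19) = 500 / 19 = 26.32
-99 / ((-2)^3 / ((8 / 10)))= 99 / 10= 9.90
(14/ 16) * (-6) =-21/ 4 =-5.25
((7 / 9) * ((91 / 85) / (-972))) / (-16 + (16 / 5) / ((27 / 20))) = 637 / 10134720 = 0.00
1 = 1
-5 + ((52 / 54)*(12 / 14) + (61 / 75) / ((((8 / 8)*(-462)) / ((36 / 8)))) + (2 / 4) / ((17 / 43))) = -491069 / 168300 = -2.92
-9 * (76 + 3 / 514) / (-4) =351603 / 2056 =171.01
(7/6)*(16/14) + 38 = 118/3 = 39.33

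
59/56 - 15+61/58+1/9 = -186845/14616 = -12.78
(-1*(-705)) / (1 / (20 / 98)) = 7050 / 49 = 143.88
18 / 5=3.60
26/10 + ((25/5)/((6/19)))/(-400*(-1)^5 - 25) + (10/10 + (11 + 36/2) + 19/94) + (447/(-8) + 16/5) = -1677673/84600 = -19.83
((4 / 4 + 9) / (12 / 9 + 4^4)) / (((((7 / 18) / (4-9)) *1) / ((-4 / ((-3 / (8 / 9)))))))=-0.59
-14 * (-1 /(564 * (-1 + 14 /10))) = 35 /564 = 0.06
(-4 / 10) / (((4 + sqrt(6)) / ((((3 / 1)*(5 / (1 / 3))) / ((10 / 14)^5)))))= -605052 / 15625 + 151263*sqrt(6) / 15625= -15.01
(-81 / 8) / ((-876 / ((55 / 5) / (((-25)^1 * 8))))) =-297 / 467200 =-0.00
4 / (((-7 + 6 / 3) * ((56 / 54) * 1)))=-0.77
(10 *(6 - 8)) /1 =-20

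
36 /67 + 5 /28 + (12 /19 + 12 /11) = 956047 /392084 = 2.44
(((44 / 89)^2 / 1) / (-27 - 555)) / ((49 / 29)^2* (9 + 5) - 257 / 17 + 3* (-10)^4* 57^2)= -13839496 / 3212099547737203311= -0.00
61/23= 2.65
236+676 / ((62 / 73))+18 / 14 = 224209 / 217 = 1033.22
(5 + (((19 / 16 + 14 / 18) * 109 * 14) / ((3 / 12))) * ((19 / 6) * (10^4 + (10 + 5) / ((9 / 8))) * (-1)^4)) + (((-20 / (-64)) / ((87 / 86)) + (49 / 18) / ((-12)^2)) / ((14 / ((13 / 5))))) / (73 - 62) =22016243431902733 / 57879360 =380381597.72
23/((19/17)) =391/19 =20.58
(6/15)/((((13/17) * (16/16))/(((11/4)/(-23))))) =-187/2990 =-0.06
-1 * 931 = -931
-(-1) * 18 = 18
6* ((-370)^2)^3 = 15394358454000000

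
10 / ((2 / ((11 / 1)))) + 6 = 61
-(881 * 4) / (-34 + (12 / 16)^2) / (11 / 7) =67.07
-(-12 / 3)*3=12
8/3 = 2.67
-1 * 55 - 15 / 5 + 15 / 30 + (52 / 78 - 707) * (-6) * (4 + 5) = 76169 / 2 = 38084.50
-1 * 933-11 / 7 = -6542 / 7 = -934.57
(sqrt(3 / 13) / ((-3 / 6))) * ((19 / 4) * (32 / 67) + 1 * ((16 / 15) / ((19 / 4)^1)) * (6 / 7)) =-219312 * sqrt(39) / 579215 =-2.36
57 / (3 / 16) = 304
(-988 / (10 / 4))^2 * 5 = 780915.20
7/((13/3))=1.62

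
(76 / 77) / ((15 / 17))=1292 / 1155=1.12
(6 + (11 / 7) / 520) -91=-309389 / 3640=-85.00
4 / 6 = 2 / 3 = 0.67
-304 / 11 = -27.64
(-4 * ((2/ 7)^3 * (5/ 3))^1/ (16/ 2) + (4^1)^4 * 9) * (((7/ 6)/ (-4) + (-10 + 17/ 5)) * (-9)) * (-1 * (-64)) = 15685186336/ 1715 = 9145881.25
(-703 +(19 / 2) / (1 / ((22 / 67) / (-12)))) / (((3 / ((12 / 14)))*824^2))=-565421 / 1910638464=-0.00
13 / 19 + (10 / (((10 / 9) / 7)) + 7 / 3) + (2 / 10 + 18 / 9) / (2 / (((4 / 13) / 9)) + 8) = 131771 / 1995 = 66.05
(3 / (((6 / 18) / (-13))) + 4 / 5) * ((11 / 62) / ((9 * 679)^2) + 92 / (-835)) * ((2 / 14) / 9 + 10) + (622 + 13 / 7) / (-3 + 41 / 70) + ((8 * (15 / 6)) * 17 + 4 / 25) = 3087448464650434319 / 14702864363582850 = 209.99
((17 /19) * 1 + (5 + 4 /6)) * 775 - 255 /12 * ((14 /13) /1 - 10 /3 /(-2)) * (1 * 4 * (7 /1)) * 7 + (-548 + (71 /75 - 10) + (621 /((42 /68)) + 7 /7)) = -764121391 /129675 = -5892.59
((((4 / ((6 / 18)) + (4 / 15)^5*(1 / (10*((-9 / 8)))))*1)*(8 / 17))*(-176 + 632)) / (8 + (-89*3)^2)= 0.04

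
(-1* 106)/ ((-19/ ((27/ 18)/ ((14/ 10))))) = 5.98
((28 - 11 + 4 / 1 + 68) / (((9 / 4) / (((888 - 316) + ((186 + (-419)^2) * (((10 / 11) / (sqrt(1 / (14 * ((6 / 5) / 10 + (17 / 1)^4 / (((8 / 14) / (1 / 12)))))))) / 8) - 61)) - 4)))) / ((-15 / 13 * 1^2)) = -18485389 * sqrt(613885398) / 1620 - 782132 / 45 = -282737835.81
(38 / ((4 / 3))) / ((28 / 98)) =399 / 4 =99.75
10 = 10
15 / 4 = 3.75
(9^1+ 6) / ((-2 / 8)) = -60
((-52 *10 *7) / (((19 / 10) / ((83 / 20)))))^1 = -7950.53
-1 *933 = -933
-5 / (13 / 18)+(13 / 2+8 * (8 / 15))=1499 / 390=3.84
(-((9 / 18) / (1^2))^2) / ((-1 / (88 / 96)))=11 / 48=0.23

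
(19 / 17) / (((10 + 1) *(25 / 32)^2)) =0.17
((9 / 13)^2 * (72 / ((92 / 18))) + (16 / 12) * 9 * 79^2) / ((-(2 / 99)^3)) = -9084272988.90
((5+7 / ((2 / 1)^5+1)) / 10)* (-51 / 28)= -731 / 770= -0.95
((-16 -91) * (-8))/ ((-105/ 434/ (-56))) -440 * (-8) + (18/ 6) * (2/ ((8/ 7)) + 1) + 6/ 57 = 201663.82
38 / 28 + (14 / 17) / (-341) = 109947 / 81158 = 1.35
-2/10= -1/5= -0.20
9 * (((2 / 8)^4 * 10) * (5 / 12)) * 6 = 225 / 256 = 0.88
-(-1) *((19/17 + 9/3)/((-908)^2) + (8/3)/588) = 14031323/3090503304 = 0.00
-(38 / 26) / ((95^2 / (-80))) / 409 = 16 / 505115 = 0.00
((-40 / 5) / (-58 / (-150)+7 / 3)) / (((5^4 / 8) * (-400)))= 1 / 10625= 0.00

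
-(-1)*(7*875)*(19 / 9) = 116375 / 9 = 12930.56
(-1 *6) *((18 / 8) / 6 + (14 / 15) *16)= -1837 / 20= -91.85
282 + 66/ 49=283.35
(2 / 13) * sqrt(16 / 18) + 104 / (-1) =-104 + 4 * sqrt(2) / 39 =-103.85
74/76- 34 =-1255/38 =-33.03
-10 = -10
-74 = -74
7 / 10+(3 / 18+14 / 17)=431 / 255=1.69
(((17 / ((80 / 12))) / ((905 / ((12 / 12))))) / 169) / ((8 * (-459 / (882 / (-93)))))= 49 / 1137910800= 0.00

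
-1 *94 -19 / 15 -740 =-12529 / 15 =-835.27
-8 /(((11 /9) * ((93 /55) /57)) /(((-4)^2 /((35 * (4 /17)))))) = -93024 /217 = -428.68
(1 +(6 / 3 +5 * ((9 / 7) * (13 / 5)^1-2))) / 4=17 / 7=2.43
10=10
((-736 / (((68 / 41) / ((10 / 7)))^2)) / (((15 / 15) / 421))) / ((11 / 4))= -13021698400 / 155771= -83595.14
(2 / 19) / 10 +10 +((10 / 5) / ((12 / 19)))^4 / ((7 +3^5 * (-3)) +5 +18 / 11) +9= 18281807099 / 968831280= 18.87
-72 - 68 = -140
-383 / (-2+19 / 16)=6128 / 13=471.38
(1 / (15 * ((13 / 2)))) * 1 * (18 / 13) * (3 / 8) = 9 / 1690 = 0.01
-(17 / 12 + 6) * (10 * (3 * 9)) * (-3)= 12015 / 2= 6007.50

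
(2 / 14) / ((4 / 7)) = 1 / 4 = 0.25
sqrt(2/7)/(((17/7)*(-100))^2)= 7*sqrt(14)/2890000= 0.00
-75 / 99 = -25 / 33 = -0.76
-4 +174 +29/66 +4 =11513/66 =174.44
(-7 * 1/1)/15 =-7/15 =-0.47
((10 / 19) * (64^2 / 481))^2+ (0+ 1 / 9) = 15183015721 / 751691889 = 20.20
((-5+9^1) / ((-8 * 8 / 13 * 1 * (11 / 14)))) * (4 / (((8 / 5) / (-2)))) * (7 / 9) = 3185 / 792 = 4.02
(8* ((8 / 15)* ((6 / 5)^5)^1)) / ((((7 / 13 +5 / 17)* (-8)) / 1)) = -572832 / 359375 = -1.59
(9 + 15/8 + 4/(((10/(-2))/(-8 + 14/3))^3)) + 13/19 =52303/4104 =12.74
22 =22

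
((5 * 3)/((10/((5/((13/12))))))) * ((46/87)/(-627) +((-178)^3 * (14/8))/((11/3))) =-1468295334280/78793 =-18634844.90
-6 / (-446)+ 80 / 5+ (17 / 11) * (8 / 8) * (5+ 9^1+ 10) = 130265 / 2453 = 53.10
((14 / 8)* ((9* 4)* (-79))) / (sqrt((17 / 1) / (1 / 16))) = -4977* sqrt(17) / 68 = -301.77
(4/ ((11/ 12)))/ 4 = 1.09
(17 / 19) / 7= 17 / 133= 0.13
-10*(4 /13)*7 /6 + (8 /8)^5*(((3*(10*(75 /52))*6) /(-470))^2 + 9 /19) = -239259587 /85117188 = -2.81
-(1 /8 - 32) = 255 /8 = 31.88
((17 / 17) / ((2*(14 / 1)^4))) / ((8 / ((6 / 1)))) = 3 / 307328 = 0.00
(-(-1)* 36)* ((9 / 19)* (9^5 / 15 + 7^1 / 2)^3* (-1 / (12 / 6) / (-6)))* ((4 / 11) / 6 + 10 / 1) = 45692227975056147 / 52250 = 874492401436.48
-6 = -6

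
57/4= 14.25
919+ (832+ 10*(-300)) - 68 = -1317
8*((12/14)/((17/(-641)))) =-30768/119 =-258.55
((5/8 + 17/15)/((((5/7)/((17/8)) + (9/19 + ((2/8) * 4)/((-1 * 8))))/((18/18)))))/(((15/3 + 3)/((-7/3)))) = -3339497/4459320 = -0.75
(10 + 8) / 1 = 18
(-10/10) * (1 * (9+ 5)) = -14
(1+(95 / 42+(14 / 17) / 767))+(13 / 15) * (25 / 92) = 88131571 / 25191348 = 3.50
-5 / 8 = -0.62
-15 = -15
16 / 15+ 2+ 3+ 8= 211 / 15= 14.07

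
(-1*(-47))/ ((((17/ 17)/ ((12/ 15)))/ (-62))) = -11656/ 5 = -2331.20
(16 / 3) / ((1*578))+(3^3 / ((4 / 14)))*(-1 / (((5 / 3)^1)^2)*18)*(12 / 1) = -159274636 / 21675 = -7348.31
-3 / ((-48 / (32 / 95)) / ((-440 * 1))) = -176 / 19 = -9.26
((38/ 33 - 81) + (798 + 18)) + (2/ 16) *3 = 194443/ 264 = 736.53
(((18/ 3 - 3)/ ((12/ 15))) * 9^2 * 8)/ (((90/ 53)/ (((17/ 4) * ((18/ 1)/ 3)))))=72981/ 2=36490.50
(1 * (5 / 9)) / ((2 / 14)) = 35 / 9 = 3.89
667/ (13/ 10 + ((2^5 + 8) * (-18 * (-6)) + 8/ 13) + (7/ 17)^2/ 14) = 12529595/ 81187408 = 0.15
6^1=6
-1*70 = -70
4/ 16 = 1/ 4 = 0.25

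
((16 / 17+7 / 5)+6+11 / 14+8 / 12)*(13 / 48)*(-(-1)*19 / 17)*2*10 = 8635861 / 145656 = 59.29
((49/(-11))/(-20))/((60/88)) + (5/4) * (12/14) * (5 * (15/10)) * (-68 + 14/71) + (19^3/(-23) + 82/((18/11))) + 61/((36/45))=-7369980761/10287900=-716.37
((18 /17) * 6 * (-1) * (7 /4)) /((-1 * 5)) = 189 /85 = 2.22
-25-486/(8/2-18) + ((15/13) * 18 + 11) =3775/91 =41.48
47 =47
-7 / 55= -0.13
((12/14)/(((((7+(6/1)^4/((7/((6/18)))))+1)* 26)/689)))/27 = 53/4392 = 0.01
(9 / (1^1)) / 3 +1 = 4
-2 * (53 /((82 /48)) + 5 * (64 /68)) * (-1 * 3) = 149424 /697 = 214.38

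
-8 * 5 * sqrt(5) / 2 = -20 * sqrt(5) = -44.72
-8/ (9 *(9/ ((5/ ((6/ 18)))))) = -40/ 27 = -1.48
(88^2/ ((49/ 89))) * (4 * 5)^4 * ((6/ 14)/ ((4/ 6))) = 496235520000/ 343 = 1446750787.17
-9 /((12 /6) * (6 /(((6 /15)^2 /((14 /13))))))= -0.11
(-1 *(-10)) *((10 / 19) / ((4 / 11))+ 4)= 1035 / 19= 54.47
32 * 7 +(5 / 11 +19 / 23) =56996 / 253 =225.28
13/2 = 6.50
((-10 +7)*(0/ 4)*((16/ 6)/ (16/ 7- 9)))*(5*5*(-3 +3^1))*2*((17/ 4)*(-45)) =0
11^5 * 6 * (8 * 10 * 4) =309217920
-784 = -784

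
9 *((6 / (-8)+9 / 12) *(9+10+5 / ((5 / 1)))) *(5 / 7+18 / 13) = 0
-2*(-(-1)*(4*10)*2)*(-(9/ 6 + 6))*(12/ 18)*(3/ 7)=2400/ 7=342.86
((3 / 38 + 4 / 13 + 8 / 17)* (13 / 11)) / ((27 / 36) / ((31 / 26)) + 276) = 223169 / 60937503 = 0.00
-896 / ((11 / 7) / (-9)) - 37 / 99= 507995 / 99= 5131.26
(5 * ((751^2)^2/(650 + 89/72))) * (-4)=-458059864321440/46889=-9769026089.73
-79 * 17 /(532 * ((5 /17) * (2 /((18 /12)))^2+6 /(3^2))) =-205479 /96824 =-2.12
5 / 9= 0.56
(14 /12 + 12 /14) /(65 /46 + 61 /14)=1955 /5574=0.35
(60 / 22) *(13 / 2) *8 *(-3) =-4680 / 11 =-425.45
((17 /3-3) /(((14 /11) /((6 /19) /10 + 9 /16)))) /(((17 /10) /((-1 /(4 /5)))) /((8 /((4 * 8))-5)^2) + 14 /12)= 134805 /119822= 1.13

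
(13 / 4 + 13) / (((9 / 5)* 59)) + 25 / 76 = 9725 / 20178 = 0.48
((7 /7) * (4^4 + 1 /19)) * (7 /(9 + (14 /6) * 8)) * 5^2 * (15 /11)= 2208.56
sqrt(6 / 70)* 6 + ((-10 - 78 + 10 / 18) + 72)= -139 / 9 + 6* sqrt(105) / 35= -13.69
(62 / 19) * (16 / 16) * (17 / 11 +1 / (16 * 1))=8773 / 1672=5.25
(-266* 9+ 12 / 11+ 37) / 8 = -25915 / 88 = -294.49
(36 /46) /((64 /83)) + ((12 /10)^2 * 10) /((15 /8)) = 159987 /18400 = 8.69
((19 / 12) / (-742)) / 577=-19 / 5137608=-0.00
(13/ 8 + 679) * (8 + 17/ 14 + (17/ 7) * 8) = 2183445/ 112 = 19495.04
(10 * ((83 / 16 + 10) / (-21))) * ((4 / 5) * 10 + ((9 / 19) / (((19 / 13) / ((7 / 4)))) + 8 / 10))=-5478111 / 80864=-67.74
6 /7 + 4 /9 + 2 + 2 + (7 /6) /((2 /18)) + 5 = 2621 /126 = 20.80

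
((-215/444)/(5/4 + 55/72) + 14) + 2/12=89657/6438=13.93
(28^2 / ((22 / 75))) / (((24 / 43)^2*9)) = 2265025 / 2376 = 953.29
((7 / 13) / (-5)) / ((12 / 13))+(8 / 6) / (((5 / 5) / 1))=1.22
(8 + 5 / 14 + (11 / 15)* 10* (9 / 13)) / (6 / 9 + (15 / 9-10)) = -7335 / 4186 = -1.75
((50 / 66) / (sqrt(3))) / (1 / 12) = 100 * sqrt(3) / 33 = 5.25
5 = 5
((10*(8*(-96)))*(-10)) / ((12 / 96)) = 614400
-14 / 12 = -7 / 6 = -1.17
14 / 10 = 7 / 5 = 1.40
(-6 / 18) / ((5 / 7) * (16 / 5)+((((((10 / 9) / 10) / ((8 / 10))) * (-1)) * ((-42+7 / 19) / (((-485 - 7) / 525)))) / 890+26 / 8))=-46590432 / 772764985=-0.06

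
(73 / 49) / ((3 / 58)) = 4234 / 147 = 28.80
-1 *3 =-3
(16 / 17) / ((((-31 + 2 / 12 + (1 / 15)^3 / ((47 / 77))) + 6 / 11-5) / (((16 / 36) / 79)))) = -24816000 / 165382635083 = -0.00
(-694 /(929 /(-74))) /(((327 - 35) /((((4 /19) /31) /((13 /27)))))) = 1386612 /519274769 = 0.00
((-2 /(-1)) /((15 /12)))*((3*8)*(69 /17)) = 13248 /85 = 155.86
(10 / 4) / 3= 5 / 6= 0.83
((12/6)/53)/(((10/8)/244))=1952/265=7.37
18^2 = 324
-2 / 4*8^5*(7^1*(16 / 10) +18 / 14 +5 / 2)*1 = -8593408 / 35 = -245525.94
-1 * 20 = -20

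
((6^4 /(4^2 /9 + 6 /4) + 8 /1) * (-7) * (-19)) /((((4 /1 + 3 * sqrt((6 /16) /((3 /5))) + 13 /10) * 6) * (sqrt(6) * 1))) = 475.84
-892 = -892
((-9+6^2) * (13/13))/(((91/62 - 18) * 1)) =-1.63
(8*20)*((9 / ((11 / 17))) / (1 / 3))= 73440 / 11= 6676.36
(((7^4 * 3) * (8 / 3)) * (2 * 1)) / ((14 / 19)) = 52136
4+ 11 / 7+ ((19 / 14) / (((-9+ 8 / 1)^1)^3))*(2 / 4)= 137 / 28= 4.89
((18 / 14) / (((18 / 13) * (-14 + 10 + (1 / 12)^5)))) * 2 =-3234816 / 6967289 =-0.46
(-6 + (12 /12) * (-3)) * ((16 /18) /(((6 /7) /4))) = -112 /3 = -37.33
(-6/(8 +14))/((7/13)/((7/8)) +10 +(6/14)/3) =-273/10769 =-0.03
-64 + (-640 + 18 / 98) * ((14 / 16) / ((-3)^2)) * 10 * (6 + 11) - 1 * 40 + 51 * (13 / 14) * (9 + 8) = -2488165 / 252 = -9873.67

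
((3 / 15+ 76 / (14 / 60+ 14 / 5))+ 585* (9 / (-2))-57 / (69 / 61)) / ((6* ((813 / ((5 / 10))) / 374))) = -1155749947 / 11344060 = -101.88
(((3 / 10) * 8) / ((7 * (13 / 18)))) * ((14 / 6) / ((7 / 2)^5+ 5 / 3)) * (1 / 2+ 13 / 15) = 47232 / 16438825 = 0.00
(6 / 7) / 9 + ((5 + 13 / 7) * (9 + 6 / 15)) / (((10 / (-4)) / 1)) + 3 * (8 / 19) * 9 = -142834 / 9975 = -14.32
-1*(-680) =680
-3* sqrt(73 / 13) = -3* sqrt(949) / 13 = -7.11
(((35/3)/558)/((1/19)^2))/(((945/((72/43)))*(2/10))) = 7220/107973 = 0.07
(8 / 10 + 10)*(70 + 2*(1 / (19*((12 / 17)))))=71973 / 95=757.61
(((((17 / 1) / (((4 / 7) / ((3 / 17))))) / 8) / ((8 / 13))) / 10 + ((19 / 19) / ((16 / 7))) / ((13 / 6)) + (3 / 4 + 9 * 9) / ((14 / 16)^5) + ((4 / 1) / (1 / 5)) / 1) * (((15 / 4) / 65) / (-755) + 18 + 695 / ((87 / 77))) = 217349248261389817597 / 1910482507315200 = 113766.68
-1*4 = -4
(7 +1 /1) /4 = 2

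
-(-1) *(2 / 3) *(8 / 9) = 16 / 27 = 0.59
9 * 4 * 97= 3492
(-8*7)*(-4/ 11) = 224/ 11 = 20.36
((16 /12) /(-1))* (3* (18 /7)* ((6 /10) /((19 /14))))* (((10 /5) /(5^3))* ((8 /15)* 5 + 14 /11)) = -7488 /26125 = -0.29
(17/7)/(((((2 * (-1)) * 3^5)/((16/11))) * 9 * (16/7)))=-17/48114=-0.00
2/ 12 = 1/ 6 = 0.17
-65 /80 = -13 /16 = -0.81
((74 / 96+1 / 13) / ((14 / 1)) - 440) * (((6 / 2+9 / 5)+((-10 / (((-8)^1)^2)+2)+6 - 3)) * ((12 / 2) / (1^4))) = -5930228873 / 232960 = -25456.00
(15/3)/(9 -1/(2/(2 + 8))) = 1.25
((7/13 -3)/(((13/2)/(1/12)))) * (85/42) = -680/10647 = -0.06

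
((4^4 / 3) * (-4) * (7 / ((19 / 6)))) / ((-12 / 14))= 880.28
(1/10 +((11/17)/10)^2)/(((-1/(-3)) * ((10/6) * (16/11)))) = 298089/2312000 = 0.13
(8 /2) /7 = 4 /7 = 0.57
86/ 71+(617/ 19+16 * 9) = 239697/ 1349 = 177.68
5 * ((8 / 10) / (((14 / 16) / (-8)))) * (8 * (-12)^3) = 3538944 / 7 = 505563.43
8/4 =2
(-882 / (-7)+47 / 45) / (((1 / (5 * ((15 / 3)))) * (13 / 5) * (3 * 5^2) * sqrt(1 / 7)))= 5717 * sqrt(7) / 351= 43.09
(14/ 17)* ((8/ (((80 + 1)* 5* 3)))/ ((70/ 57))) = 152/ 34425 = 0.00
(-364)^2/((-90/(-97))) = 6426056/45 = 142801.24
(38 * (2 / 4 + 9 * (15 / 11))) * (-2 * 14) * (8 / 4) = -298984 / 11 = -27180.36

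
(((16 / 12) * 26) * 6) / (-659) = -208 / 659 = -0.32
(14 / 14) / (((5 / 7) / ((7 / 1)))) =49 / 5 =9.80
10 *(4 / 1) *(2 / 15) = 16 / 3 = 5.33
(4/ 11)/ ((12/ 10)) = 10/ 33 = 0.30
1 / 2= 0.50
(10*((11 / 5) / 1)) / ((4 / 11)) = 121 / 2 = 60.50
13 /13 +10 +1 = 12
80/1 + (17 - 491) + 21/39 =-5115/13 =-393.46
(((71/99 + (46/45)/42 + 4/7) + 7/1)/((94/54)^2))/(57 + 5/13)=30330963/634446890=0.05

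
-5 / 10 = -1 / 2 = -0.50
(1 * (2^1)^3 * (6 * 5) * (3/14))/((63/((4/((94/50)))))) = 1.74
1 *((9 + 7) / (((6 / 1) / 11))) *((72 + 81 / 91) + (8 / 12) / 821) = 1437678968 / 672399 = 2138.13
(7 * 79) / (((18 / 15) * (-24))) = -19.20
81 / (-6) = -27 / 2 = -13.50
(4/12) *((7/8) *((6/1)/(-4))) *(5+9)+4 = -17/8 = -2.12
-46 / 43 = -1.07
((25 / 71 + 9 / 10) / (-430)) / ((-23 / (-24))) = -5334 / 1755475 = -0.00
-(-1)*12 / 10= 6 / 5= 1.20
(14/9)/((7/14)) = 28/9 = 3.11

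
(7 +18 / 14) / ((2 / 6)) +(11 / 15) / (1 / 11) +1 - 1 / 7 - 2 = 31.78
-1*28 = -28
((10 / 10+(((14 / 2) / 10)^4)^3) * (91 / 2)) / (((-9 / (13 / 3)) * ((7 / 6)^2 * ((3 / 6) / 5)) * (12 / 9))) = -171339177536969 / 1400000000000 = -122.39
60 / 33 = 20 / 11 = 1.82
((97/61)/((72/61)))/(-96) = -97/6912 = -0.01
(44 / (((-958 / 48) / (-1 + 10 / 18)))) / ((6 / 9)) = 704 / 479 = 1.47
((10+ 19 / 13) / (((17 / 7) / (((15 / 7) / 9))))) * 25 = 18625 / 663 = 28.09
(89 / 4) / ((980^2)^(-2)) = 20522691560000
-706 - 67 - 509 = -1282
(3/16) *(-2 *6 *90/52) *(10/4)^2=-10125/416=-24.34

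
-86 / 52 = -43 / 26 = -1.65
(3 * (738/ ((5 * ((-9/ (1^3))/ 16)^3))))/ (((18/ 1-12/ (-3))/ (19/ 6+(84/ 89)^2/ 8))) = -13081458688/ 35288055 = -370.71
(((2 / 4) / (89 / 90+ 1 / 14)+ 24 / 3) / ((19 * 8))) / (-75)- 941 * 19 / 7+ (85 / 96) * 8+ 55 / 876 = -9911302458149 / 3891367200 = -2547.00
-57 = -57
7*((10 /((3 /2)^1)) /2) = 70 /3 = 23.33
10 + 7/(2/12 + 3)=232/19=12.21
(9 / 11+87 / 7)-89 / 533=536807 / 41041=13.08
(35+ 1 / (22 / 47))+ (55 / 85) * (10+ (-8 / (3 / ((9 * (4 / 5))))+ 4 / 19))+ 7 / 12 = 6801077 / 213180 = 31.90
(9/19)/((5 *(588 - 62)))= 9/49970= 0.00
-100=-100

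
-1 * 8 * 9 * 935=-67320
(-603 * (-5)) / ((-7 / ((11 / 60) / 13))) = -6.07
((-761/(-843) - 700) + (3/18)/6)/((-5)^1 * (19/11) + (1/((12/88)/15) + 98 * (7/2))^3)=-0.00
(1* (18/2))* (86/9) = 86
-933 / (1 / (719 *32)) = -21466464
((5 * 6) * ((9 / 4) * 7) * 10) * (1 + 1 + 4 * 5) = 103950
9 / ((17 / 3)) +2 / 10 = 152 / 85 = 1.79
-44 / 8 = -11 / 2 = -5.50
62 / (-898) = -31 / 449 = -0.07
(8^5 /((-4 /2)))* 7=-114688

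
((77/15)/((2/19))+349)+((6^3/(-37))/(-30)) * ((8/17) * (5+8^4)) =2918477/3774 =773.31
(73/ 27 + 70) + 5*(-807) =-106982/ 27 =-3962.30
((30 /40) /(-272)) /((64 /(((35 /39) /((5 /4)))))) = -7 /226304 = -0.00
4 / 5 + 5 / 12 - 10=-8.78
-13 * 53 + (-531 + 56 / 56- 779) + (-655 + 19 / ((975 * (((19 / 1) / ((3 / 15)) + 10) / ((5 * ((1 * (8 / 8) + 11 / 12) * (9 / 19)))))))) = -2653.00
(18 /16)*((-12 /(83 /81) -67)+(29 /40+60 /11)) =-23839587 /292160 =-81.60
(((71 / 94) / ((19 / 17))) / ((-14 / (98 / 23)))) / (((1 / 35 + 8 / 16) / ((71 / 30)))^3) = -1037228583377 / 56179546218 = -18.46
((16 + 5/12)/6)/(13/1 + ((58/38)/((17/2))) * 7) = 63631/331560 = 0.19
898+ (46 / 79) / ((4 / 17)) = 142275 / 158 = 900.47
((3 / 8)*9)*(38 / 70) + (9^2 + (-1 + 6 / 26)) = 298709 / 3640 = 82.06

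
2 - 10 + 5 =-3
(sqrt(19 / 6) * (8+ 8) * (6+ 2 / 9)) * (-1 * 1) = -448 * sqrt(114) / 27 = -177.16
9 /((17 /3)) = 27 /17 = 1.59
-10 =-10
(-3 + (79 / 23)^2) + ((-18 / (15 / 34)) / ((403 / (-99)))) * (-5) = -8808122 / 213187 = -41.32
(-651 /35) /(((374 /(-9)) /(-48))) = -20088 /935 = -21.48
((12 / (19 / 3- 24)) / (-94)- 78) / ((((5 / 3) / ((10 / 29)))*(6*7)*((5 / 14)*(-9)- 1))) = 388560 / 4262101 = 0.09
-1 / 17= -0.06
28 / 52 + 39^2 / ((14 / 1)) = 19871 / 182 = 109.18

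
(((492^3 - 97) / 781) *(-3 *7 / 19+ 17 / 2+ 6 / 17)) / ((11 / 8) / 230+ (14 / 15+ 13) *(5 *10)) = 1695.85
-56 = -56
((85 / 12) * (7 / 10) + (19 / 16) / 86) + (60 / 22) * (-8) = -764945 / 45408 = -16.85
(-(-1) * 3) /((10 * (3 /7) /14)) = 49 /5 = 9.80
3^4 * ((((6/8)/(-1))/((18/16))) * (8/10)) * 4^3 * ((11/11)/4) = -3456/5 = -691.20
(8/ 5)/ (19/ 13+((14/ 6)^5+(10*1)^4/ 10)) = 0.00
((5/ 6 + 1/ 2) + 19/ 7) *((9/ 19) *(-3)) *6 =-4590/ 133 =-34.51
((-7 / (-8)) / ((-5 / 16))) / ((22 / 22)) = -14 / 5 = -2.80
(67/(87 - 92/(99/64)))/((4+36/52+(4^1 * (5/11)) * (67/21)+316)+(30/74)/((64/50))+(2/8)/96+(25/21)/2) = 94335905664/12688856118725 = 0.01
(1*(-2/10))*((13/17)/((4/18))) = -117/170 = -0.69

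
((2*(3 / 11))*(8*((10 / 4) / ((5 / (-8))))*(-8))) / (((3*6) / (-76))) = -19456 / 33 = -589.58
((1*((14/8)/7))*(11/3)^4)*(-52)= -190333/81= -2349.79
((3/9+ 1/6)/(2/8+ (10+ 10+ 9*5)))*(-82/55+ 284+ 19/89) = 922618/425865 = 2.17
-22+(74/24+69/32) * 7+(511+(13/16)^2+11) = 412675/768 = 537.34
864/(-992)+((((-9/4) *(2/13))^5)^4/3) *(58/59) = -15872770591391047307274907545951/18224292164669004669815110500352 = -0.87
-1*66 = -66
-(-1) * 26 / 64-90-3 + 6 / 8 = -2939 / 32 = -91.84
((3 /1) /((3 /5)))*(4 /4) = 5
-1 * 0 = 0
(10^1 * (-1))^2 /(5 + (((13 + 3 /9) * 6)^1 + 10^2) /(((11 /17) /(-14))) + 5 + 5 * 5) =-0.03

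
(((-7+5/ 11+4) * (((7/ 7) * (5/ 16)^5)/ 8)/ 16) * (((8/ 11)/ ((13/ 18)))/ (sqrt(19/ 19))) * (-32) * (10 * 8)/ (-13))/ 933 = -328125/ 26049081344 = -0.00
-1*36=-36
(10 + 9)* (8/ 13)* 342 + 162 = 4160.77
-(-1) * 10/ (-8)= -5/ 4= -1.25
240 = 240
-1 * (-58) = 58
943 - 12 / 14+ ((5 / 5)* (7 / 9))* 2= 59453 / 63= 943.70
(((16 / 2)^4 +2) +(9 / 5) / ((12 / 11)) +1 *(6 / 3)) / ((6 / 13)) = 1066429 / 120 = 8886.91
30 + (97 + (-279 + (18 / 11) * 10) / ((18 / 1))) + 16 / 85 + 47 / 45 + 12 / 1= 2114551 / 16830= 125.64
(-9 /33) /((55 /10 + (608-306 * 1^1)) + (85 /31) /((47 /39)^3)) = -6437026 /7294722325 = -0.00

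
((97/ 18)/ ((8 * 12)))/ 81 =97/ 139968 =0.00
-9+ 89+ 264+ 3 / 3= 345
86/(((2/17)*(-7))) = -731/7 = -104.43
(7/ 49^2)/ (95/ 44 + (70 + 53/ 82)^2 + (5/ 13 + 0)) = 480766/ 823433456433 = 0.00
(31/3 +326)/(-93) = -1009/279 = -3.62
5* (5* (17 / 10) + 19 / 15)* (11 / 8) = 3223 / 48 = 67.15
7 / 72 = 0.10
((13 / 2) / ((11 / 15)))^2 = 38025 / 484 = 78.56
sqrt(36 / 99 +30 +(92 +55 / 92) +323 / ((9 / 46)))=sqrt(4087525937) / 1518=42.12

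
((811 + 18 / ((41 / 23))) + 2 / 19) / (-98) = -639717 / 76342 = -8.38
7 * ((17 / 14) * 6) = 51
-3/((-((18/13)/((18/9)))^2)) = 169/27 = 6.26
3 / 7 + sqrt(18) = 3 / 7 + 3 * sqrt(2) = 4.67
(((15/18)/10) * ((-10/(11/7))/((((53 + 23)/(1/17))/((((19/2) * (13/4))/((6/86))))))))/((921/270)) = -97825/1837088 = -0.05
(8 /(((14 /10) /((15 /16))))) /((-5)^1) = -15 /14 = -1.07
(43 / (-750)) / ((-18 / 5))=0.02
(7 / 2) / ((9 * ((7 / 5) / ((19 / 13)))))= 95 / 234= 0.41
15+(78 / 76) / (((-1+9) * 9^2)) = 123133 / 8208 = 15.00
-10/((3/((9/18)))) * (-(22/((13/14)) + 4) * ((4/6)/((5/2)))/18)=80/117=0.68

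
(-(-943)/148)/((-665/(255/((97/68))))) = -817581/477337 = -1.71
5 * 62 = 310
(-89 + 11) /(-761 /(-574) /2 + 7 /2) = -18.74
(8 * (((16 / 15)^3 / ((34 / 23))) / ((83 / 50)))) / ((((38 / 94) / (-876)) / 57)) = -10343284736 / 21165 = -488697.60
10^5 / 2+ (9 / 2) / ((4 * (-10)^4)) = 4000000009 / 80000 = 50000.00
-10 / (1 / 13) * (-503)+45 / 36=261565 / 4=65391.25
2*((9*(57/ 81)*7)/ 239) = 266/ 717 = 0.37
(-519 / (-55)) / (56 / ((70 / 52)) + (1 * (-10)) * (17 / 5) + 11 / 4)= 692 / 759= 0.91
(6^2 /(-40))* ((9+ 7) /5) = -2.88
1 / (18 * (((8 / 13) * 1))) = 13 / 144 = 0.09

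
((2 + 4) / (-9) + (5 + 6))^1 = 10.33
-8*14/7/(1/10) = -160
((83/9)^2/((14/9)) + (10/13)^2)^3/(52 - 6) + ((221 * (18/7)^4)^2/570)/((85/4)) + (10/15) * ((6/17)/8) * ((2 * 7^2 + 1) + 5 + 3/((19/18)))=29827024737410558020444819/2620803595738627681200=11380.87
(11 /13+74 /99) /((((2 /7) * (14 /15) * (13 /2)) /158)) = 810145 /5577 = 145.27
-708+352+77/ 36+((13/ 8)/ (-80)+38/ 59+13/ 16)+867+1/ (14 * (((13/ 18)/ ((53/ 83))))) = 1320979511681/ 2566811520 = 514.64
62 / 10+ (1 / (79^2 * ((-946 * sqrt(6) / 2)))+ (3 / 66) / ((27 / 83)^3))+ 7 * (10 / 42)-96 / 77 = 120343357 / 15155910-sqrt(6) / 17711958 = 7.94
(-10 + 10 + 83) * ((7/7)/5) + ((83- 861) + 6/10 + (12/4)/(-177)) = -224441/295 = -760.82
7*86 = 602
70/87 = 0.80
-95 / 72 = -1.32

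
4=4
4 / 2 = 2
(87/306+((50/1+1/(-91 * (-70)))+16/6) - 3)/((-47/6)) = -16227626/2544815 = -6.38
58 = 58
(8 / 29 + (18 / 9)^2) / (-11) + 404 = 128752 / 319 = 403.61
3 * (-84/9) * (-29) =812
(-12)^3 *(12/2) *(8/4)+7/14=-41471/2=-20735.50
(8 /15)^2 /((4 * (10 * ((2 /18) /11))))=88 /125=0.70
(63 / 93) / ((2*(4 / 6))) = 0.51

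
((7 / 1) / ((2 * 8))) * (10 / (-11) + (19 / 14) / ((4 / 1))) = -351 / 1408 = -0.25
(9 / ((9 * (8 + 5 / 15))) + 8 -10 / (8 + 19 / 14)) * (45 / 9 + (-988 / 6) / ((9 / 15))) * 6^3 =-410385.53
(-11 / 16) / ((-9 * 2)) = 11 / 288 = 0.04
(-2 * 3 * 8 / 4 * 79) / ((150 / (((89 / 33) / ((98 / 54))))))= -126558 / 13475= -9.39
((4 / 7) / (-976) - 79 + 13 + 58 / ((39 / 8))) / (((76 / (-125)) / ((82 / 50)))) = 738803395 / 5062512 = 145.94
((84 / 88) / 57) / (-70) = -0.00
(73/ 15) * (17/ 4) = 1241/ 60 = 20.68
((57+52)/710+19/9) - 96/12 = -36649/6390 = -5.74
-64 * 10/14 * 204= -65280/7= -9325.71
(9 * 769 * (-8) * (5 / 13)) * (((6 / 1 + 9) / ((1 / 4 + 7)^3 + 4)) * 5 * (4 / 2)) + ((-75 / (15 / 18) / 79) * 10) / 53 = -13997393100 / 1687361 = -8295.43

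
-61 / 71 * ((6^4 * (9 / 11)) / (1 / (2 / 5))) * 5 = -1423008 / 781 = -1822.03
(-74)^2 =5476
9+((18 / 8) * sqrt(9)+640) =2623 / 4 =655.75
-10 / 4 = -5 / 2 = -2.50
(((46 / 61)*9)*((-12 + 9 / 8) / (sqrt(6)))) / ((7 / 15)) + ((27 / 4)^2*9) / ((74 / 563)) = 3693843 / 1184 - 90045*sqrt(6) / 3416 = 3055.23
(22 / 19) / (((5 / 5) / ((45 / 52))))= 495 / 494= 1.00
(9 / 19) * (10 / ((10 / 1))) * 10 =90 / 19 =4.74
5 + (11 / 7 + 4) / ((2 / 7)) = 49 / 2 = 24.50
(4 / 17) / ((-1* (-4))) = 1 / 17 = 0.06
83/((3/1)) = 83/3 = 27.67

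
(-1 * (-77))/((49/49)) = 77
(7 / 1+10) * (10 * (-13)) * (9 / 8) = -9945 / 4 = -2486.25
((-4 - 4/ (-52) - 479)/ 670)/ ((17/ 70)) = -43946/ 14807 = -2.97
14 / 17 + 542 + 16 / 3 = 27956 / 51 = 548.16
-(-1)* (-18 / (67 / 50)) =-900 / 67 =-13.43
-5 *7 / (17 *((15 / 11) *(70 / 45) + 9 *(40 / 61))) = -14091 / 54910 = -0.26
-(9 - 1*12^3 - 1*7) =1726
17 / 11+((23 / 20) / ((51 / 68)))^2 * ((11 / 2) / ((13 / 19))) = 20.44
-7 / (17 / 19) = -133 / 17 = -7.82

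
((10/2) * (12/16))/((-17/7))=-105/68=-1.54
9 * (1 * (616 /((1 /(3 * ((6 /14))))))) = 7128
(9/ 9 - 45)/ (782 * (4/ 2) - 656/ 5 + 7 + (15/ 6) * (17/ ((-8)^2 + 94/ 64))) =-92180/ 3017741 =-0.03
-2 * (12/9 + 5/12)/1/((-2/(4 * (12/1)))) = 84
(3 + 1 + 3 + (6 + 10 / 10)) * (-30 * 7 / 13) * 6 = -17640 / 13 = -1356.92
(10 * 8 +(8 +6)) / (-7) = -13.43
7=7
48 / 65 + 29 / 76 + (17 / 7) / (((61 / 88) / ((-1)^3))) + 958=2015758391 / 2109380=955.62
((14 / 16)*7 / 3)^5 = 282475249 / 7962624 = 35.48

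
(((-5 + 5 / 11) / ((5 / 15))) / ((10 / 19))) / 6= -4.32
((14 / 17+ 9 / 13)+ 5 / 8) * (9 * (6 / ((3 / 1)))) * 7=269.75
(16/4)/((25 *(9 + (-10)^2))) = 4/2725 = 0.00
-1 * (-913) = 913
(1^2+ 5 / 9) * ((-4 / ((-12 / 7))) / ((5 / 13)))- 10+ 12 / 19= 176 / 2565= 0.07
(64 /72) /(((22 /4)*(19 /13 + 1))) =0.07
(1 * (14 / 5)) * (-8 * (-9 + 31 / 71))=68096 / 355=191.82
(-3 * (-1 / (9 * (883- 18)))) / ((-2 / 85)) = -17 / 1038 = -0.02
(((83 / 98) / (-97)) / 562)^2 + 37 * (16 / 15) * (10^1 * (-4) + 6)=-574472011866633817 / 428114078795760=-1341.87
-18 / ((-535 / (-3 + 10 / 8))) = -63 / 1070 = -0.06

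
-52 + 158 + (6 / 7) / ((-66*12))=97943 / 924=106.00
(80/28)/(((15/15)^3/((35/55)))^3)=980/1331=0.74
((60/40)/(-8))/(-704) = 3/11264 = 0.00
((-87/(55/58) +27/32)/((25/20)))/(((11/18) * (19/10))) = -1439883/22990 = -62.63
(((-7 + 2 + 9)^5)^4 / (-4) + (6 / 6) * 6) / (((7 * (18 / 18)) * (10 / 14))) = -274877906938 / 5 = -54975581387.60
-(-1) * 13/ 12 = 13/ 12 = 1.08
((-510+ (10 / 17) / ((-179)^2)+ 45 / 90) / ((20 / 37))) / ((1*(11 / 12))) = -61610130753 / 59916670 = -1028.26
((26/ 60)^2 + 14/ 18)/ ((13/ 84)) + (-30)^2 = 883583/ 975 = 906.24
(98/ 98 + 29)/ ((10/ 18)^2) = 486/ 5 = 97.20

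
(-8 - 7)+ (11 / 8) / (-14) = -1691 / 112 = -15.10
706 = 706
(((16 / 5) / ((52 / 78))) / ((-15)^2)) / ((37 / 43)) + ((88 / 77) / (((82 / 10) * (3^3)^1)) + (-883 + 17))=-31035608698 / 35839125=-865.97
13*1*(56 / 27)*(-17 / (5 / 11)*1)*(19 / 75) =-2586584 / 10125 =-255.47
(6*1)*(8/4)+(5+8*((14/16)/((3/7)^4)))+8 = 18832/81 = 232.49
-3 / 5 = -0.60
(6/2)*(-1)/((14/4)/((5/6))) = -5/7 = -0.71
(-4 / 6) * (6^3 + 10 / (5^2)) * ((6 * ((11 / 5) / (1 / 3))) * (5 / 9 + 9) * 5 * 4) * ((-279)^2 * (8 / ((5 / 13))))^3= -2896292119828806677579268096 / 625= -4634067391726090684126829.00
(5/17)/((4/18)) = 45/34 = 1.32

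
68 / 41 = 1.66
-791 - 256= -1047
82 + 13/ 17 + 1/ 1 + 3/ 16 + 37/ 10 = 119207/ 1360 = 87.65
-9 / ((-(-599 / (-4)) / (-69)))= -2484 / 599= -4.15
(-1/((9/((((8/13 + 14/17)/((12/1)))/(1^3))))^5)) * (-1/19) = 418195493/18926813158999360992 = 0.00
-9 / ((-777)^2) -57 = -3823618 / 67081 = -57.00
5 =5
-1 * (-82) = 82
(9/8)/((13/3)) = 27/104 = 0.26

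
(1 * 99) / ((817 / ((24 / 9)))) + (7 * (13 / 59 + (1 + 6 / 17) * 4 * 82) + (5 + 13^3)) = 5310.22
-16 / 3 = -5.33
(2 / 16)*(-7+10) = 3 / 8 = 0.38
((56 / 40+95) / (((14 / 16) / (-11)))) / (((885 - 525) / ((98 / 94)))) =-37114 / 10575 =-3.51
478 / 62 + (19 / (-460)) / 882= 96966491 / 12577320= 7.71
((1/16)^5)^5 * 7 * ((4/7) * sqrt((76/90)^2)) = 19/7130534626283790383418955530240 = 0.00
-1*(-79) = 79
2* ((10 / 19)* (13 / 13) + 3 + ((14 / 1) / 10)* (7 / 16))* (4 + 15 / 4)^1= 195021 / 3040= 64.15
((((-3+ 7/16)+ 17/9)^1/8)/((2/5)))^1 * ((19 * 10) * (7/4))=-322525/4608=-69.99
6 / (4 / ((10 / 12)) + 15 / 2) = 0.49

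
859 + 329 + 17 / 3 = 1193.67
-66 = -66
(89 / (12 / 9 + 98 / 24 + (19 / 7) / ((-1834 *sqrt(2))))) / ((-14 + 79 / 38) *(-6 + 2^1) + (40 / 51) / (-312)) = 14767326195804 *sqrt(2) / 313690620598691653 + 108095532373794420 / 313690620598691653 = 0.34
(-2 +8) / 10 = 3 / 5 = 0.60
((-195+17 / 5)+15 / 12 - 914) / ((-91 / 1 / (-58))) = -49271 / 70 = -703.87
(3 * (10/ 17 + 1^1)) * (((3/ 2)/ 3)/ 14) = 81/ 476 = 0.17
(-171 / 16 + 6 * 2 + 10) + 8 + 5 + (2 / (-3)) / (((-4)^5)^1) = 24.31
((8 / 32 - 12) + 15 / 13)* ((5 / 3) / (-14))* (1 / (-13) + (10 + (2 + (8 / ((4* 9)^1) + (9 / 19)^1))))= 1016885 / 63882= 15.92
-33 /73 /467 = -33 /34091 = -0.00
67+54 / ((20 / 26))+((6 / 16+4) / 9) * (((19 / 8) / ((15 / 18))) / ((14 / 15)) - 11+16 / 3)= 1174433 / 8640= 135.93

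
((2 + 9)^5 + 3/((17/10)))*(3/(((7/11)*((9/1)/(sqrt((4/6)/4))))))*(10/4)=150584335*sqrt(6)/4284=86100.56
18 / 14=9 / 7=1.29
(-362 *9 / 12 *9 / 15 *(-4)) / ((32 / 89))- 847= 77221 / 80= 965.26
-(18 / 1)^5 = -1889568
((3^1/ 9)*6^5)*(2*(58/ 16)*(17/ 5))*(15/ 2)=479196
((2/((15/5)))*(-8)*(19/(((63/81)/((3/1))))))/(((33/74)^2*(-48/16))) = 1664704/2541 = 655.14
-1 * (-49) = 49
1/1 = 1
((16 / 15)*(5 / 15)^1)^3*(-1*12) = -0.54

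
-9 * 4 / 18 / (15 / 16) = -32 / 15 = -2.13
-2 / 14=-1 / 7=-0.14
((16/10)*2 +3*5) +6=121/5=24.20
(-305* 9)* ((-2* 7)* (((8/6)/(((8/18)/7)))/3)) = 269010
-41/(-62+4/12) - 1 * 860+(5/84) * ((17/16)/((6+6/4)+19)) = -5662109107/6588960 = -859.33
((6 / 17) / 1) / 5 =6 / 85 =0.07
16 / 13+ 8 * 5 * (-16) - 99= -9591 / 13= -737.77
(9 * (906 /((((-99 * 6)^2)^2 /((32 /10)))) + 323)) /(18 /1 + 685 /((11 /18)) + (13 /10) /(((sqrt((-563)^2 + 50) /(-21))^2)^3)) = 2.55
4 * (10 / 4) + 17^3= 4923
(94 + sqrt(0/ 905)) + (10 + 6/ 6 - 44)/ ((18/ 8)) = 238/ 3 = 79.33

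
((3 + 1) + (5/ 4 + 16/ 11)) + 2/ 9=2743/ 396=6.93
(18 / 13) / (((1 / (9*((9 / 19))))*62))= 729 / 7657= 0.10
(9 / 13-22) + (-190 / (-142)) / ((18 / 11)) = -340421 / 16614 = -20.49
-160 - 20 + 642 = 462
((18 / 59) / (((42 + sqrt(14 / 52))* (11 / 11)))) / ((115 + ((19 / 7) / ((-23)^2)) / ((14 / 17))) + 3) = 145572336 / 2364537992611 - 133308* sqrt(182) / 2364537992611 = 0.00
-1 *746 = -746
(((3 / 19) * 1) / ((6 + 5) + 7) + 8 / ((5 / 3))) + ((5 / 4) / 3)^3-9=-676157 / 164160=-4.12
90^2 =8100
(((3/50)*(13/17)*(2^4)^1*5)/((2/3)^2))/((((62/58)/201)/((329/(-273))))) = -4931334/2635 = -1871.47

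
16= 16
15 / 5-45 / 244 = 687 / 244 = 2.82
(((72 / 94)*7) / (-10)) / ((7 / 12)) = -216 / 235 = -0.92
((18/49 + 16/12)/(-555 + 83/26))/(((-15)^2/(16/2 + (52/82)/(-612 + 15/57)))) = -141583000/1292185897569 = -0.00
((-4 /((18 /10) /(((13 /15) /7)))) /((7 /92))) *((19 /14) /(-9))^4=-38965979 /20841167403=-0.00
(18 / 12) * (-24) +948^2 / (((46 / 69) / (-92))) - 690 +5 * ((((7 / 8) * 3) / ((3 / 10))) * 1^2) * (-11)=-496089437 / 4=-124022359.25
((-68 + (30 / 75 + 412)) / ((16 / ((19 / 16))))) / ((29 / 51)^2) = 42549759 / 538240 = 79.05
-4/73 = -0.05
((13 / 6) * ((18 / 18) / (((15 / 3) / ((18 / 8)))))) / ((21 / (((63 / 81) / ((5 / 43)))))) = 559 / 1800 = 0.31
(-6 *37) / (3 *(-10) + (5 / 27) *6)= 999 / 130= 7.68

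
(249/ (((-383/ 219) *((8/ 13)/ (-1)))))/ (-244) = -708903/ 747616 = -0.95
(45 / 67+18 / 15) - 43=-13778 / 335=-41.13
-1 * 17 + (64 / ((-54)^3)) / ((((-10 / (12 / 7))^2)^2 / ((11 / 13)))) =-80588065783 / 4740474375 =-17.00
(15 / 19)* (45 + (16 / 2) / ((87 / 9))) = 19935 / 551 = 36.18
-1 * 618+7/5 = -616.60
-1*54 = -54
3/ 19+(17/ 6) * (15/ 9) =1669/ 342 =4.88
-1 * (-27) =27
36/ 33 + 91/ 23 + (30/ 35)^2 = 71681/ 12397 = 5.78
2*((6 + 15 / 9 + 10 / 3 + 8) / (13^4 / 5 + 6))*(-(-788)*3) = 449160 / 28591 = 15.71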